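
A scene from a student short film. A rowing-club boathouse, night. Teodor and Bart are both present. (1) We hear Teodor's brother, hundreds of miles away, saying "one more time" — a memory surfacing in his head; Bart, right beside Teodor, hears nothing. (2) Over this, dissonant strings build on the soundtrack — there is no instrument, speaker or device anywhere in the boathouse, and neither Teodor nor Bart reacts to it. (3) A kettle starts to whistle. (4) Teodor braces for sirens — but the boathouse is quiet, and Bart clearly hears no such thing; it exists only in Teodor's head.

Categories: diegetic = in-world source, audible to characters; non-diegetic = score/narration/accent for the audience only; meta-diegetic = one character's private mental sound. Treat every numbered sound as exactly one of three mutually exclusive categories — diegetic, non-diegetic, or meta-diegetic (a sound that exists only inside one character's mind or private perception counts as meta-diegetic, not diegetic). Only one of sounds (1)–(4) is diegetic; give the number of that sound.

(1) is meta-diegetic: it's Teodor's recollection rendered as sound; the other character can't hear it.
(2) score with no on-screen or off-screen source; it exists for the audience alone → non-diegetic.
(3) is diegetic: the sound comes from a kettle physically present in the location.
Sound (4): subjective to Teodor: the boathouse is silent and Bart hears nothing, so meta-diegetic.
Only (3) is diegetic.

3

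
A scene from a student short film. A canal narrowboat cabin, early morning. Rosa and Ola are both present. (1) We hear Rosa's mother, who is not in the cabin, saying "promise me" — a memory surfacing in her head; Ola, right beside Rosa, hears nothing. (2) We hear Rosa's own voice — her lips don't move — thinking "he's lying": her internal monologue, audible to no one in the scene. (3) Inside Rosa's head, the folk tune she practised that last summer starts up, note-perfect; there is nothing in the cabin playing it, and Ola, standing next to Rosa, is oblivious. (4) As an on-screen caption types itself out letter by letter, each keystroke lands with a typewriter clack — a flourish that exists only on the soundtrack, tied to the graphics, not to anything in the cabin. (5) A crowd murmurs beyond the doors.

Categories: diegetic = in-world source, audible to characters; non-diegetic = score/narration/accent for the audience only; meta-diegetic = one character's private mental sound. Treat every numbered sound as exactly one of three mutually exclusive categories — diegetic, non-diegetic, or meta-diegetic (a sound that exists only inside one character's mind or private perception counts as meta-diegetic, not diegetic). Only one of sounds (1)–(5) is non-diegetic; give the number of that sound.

4

(1) is meta-diegetic: the voice is a memory playing only inside Rosa's mind; Ola can't hear it.
Sound (2): internal monologue — inside Rosa's mind, not spoken into the scene, so meta-diegetic.
(3) is meta-diegetic: it lives in Rosa's subjectivity, not in the cabin.
(4) it accompanies on-screen graphics, not anything inside the story world → non-diegetic.
(5) is diegetic: a crowd is part of the location's real environment.
Only (4) is non-diegetic.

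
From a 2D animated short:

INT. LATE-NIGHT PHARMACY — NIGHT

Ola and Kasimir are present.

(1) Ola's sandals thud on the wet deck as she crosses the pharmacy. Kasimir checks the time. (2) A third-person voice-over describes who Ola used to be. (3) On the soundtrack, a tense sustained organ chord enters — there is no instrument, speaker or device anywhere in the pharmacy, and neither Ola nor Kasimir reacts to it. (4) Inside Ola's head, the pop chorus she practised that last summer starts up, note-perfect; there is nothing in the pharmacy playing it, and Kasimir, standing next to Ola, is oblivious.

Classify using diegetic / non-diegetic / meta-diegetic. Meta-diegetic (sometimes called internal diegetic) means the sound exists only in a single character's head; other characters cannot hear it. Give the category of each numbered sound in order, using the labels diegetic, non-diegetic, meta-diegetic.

diegetic, non-diegetic, non-diegetic, meta-diegetic

(1) is diegetic: Ola's footsteps are produced in the story world.
(2) is non-diegetic: external voice-over — not a character, not heard by anyone in the scene.
(3) is non-diegetic: it has no source in the story world and no character can hear it — it's underscore.
(4) is meta-diegetic: it lives in Ola's subjectivity, not in the pharmacy.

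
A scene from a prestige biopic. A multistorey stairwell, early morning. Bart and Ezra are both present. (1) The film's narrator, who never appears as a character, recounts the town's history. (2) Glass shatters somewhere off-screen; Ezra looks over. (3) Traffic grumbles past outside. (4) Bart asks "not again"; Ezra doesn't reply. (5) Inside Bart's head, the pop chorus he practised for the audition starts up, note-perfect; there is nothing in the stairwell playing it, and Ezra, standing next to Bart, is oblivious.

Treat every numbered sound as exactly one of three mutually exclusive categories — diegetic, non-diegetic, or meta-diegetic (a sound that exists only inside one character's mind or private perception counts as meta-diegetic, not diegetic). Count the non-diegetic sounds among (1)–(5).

1

Sound (1): commentary laid over the scene from outside the fiction, so non-diegetic.
(2) glass is a real object/event in the scene's world → diegetic.
Sound (3): traffic is part of the location's real environment, so diegetic.
(4) is diegetic: on-screen dialogue — Bart speaks and Ezra is there to hear.
Sound (5): remembered music, private to Bart — Ezra is oblivious because it isn't in the room, so meta-diegetic.
Non-diegetic: (1) — that's 1.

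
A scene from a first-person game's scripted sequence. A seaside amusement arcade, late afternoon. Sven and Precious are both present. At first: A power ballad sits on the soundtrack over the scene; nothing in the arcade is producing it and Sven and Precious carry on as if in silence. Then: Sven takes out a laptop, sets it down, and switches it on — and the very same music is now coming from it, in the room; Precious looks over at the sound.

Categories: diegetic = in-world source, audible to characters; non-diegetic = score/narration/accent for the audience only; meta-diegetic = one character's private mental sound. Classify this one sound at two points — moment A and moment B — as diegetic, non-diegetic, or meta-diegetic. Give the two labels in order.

Moment A: no in-world source exists and no character can hear it — underscore → non-diegetic.
Moment B: a laptop is now a real source in the story world and the characters hear it → diegetic.

non-diegetic, diegetic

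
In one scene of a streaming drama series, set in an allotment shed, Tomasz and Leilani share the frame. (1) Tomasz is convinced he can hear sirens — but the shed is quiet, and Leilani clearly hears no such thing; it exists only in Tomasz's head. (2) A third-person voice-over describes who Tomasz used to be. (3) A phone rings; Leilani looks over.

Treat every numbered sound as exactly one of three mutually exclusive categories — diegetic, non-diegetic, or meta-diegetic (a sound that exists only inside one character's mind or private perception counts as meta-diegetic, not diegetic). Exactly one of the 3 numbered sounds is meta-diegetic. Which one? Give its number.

(1) is meta-diegetic: subjective to Tomasz: the shed is silent and Leilani hears nothing.
(2) is non-diegetic: commentary laid over the scene from outside the fiction.
Sound (3): the sound comes from a phone physically present in the location, so diegetic.
Only (1) is meta-diegetic.

1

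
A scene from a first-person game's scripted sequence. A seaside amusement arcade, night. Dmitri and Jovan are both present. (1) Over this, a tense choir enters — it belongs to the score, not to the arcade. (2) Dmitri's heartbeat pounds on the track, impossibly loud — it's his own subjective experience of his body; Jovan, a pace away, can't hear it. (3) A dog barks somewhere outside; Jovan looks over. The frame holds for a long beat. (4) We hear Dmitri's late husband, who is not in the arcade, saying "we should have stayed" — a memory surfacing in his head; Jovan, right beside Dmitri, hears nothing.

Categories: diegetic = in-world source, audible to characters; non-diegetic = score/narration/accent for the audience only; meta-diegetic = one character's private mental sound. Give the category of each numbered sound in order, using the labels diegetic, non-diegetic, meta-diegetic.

non-diegetic, meta-diegetic, diegetic, meta-diegetic

(1) it has no source in the story world and no character can hear it — it's underscore → non-diegetic.
(2) it's Dmitri's internal bodily sensation rendered as sound; only Dmitri 'hears' it → meta-diegetic.
(3) is diegetic: a dog is a real object/event in the scene's world.
(4) it's Dmitri's recollection rendered as sound; the other character can't hear it → meta-diegetic.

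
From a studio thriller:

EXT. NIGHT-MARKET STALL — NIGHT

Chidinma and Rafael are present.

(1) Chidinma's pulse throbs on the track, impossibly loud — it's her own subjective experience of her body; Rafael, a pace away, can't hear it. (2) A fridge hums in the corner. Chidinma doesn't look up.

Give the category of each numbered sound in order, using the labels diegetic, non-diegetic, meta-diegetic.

(1) is meta-diegetic: a subjective body sound — Chidinma's private perception, inaudible to Rafael.
(2) a fridge is part of the location's real environment → diegetic.

meta-diegetic, diegetic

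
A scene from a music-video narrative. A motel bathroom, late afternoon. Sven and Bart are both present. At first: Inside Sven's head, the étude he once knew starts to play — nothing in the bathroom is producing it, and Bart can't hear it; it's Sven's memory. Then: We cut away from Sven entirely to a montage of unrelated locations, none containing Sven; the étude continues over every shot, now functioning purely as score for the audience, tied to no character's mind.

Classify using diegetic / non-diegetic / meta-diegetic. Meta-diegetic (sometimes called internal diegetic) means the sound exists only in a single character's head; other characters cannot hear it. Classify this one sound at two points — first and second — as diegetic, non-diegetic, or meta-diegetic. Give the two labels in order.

meta-diegetic, non-diegetic

First: the music lives inside Sven's mind alone; Bart can't hear it → meta-diegetic.
Second: once it plays over shots Sven isn't in, detached from any character's subjectivity, it's conventional underscore → non-diegetic.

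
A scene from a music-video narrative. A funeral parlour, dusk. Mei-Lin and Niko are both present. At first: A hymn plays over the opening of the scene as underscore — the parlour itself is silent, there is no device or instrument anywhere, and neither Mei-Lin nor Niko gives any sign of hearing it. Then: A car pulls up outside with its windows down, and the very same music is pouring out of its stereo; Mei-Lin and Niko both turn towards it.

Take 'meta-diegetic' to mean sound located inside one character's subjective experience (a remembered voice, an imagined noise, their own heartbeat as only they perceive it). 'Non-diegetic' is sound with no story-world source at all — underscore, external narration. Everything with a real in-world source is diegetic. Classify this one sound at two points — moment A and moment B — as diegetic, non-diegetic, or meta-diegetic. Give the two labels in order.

Moment A: no in-world source exists and no character can hear it — underscore → non-diegetic.
Moment B: the car stereo is now a real source in the story world and the characters hear it → diegetic.

non-diegetic, diegetic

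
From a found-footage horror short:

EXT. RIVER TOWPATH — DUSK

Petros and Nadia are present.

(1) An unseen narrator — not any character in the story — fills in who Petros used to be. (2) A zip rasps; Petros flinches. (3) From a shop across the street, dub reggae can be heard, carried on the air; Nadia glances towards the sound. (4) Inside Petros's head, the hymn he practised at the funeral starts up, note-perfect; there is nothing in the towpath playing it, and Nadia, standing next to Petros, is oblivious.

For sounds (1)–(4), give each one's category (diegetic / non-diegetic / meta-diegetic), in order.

(1) the narrator exists outside the story world, addressing only the audience → non-diegetic.
(2) an in-world source (a zip); characters could hear it → diegetic.
Sound (3): off-screen diegetic: the source is out of frame but still in the story's space, so diegetic.
(4) it lives in Petros's subjectivity, not in the towpath → meta-diegetic.

non-diegetic, diegetic, diegetic, meta-diegetic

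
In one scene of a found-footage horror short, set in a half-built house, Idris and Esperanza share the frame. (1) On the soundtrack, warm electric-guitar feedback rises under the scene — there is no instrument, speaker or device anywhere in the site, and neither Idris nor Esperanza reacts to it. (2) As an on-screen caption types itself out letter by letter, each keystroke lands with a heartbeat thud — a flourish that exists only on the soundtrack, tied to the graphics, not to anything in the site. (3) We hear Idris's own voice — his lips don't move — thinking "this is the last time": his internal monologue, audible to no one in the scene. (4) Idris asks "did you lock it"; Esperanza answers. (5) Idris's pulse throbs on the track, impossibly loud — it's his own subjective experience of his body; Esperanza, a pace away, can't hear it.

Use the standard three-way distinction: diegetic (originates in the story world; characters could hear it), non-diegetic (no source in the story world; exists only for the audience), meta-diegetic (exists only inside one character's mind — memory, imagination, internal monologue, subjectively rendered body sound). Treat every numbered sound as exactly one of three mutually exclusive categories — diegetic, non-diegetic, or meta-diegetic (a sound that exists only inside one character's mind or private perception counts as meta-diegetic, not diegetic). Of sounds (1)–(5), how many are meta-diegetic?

2

(1) it has no source in the story world and no character can hear it — it's underscore → non-diegetic.
(2) the caption isn't part of the story world, so neither is the sound tied to it → non-diegetic.
(3) is meta-diegetic: internal monologue — inside Idris's mind, not spoken into the scene.
(4) is diegetic: on-screen dialogue — Idris speaks and Esperanza is there to hear.
(5) it's Idris's internal bodily sensation rendered as sound; only Idris 'hears' it → meta-diegetic.
Meta-diegetic: (3), (5) — that's 2.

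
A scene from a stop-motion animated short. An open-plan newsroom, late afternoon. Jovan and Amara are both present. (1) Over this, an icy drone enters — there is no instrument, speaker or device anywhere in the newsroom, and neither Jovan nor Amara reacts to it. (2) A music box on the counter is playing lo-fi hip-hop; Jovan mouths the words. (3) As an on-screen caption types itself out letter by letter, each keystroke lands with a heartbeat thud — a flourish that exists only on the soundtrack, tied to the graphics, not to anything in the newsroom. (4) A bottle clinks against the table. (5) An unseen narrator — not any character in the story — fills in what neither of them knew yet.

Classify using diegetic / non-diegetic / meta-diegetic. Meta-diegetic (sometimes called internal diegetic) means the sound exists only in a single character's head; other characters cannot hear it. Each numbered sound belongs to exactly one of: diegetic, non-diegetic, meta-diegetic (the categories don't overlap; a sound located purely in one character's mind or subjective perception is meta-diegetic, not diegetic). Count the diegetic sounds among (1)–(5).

(1) it has no source in the story world and no character can hear it — it's underscore → non-diegetic.
(2) a music box is a physical source in the scene and Jovan reacts to it → diegetic.
(3) the caption isn't part of the story world, so neither is the sound tied to it → non-diegetic.
(4) is diegetic: a bottle is a real object/event in the scene's world.
Sound (5): external voice-over — not a character, not heard by anyone in the scene, so non-diegetic.
So 2 of the 5 are diegetic: (2), (4).

2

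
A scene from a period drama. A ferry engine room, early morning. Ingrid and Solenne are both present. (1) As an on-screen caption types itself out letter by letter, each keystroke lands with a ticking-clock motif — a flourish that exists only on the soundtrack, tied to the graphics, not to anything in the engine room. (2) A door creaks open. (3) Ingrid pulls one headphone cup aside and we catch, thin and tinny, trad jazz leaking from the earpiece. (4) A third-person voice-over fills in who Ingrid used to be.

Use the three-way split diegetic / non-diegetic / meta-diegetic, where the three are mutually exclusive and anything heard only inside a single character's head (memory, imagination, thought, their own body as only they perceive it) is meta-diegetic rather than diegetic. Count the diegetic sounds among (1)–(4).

2

Sound (1): it accompanies on-screen graphics, not anything inside the story world, so non-diegetic.
(2) an in-world source (a door); characters could hear it → diegetic.
(3) is diegetic: the earpiece is a real device on Ingrid's head — source music.
(4) external voice-over — not a character, not heard by anyone in the scene → non-diegetic.
So 2 of the 4 are diegetic: (2), (3).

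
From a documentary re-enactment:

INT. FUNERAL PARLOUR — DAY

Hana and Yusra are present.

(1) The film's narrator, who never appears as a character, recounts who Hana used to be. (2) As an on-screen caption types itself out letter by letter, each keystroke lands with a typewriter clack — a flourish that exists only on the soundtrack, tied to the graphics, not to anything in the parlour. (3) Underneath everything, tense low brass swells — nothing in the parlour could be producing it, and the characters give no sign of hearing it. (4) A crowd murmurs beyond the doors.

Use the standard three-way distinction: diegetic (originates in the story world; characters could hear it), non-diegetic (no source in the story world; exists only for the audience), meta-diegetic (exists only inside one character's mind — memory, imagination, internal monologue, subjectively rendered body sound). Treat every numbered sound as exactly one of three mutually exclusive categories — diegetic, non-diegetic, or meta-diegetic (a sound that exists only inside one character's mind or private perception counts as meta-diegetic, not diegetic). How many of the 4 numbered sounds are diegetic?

(1) external voice-over — not a character, not heard by anyone in the scene → non-diegetic.
Sound (2): it accompanies on-screen graphics, not anything inside the story world, so non-diegetic.
Sound (3): it has no source in the story world and no character can hear it — it's underscore, so non-diegetic.
Sound (4): it's the actual ambient sound of the location, so diegetic.
So 1 of the 4 is diegetic: (4).

1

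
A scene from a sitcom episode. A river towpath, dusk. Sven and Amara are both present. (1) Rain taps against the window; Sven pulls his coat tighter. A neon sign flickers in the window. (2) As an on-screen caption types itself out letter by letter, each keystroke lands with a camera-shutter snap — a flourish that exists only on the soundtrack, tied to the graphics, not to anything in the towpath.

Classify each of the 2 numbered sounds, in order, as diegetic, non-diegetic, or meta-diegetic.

diegetic, non-diegetic

Sound (1): it's the actual ambient sound of the location, so diegetic.
(2) is non-diegetic: the caption isn't part of the story world, so neither is the sound tied to it.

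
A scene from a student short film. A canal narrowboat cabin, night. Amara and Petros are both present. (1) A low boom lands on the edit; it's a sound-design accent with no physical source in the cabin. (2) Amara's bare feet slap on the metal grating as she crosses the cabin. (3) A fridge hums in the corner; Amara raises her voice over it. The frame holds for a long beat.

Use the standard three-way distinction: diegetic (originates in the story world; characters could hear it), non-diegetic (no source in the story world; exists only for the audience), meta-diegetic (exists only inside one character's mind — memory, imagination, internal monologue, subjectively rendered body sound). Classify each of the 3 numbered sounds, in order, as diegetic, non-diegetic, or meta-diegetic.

(1) nothing in the scene produces it; it's an accent added for the audience → non-diegetic.
(2) Amara's footsteps are produced in the story world → diegetic.
Sound (3): a fridge is part of the location's real environment, so diegetic.

non-diegetic, diegetic, diegetic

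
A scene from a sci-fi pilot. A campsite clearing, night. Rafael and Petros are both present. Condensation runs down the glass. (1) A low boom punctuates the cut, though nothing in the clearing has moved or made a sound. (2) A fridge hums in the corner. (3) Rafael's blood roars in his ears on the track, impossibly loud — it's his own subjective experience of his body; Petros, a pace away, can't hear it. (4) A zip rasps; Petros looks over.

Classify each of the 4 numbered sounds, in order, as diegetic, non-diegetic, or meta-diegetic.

(1) is non-diegetic: it's a sound-design accent with no in-world source; no one in the scene can hear it.
(2) ambient/room sound belonging to the story's physical space → diegetic.
(3) is meta-diegetic: a subjective body sound — Rafael's private perception, inaudible to Petros.
(4) is diegetic: a zip is a real object/event in the scene's world.

non-diegetic, diegetic, meta-diegetic, diegetic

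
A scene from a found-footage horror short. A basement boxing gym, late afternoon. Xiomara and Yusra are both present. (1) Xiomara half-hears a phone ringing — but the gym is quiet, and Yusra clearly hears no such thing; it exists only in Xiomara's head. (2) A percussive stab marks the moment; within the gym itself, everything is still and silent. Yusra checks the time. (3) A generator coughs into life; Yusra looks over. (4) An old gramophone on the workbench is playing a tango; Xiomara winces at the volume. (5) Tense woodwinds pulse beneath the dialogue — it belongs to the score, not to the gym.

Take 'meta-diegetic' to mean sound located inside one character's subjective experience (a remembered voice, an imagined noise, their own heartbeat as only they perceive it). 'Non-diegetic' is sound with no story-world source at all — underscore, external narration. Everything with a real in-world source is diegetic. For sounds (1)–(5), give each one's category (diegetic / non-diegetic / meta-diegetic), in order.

meta-diegetic, non-diegetic, diegetic, diegetic, non-diegetic

(1) is meta-diegetic: subjective to Xiomara: the gym is silent and Yusra hears nothing.
Sound (2): nothing in the scene produces it; it's an accent added for the audience, so non-diegetic.
(3) is diegetic: an in-world source (a generator); characters could hear it.
(4) is diegetic: source music from an old gramophone, which exists in the story world.
(5) is non-diegetic: score with no on-screen or off-screen source; it exists for the audience alone.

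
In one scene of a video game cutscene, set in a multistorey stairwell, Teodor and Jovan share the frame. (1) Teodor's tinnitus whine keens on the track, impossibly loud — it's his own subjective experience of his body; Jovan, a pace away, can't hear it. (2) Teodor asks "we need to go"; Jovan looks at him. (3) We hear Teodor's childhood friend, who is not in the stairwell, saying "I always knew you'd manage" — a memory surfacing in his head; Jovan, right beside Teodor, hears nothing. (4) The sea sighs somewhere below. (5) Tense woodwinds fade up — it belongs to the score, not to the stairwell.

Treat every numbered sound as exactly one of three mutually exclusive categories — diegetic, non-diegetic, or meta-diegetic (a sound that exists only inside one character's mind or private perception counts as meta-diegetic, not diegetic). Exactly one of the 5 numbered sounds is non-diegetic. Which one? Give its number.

5

(1) it's Teodor's internal bodily sensation rendered as sound; only Teodor 'hears' it → meta-diegetic.
(2) on-screen dialogue — Teodor speaks and Jovan is there to hear → diegetic.
(3) is meta-diegetic: it's Teodor's recollection rendered as sound; the other character can't hear it.
(4) is diegetic: ambient/room sound belonging to the story's physical space.
(5) score with no on-screen or off-screen source; it exists for the audience alone → non-diegetic.
Only (5) is non-diegetic.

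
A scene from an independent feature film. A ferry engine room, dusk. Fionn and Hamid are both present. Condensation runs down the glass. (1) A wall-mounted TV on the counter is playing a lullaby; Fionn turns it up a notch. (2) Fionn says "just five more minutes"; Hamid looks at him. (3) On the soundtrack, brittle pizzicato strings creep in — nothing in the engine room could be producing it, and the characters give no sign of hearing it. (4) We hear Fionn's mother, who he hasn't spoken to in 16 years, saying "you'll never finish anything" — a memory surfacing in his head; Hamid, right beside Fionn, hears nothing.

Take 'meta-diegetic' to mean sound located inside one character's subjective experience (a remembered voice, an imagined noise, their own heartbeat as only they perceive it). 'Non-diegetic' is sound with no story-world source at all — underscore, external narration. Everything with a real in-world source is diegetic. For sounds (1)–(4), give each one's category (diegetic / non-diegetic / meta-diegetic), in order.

diegetic, diegetic, non-diegetic, meta-diegetic

(1) is diegetic: the music comes from an on-screen device that Fionn responds to.
(2) is diegetic: on-screen dialogue — Fionn speaks and Hamid is there to hear.
(3) nothing in the engine room produces it and the characters don't hear it — pure soundtrack → non-diegetic.
Sound (4): it's Fionn's recollection rendered as sound; the other character can't hear it, so meta-diegetic.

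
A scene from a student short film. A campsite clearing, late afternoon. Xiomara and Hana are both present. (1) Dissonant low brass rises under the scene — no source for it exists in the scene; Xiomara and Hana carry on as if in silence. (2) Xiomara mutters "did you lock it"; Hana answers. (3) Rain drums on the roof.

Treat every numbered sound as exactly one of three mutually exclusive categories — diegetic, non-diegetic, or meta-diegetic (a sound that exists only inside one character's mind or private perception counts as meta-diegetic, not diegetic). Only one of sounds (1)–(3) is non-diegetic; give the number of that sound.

1

(1) it has no source in the story world and no character can hear it — it's underscore → non-diegetic.
Sound (2): spoken by a character present in the story world, so diegetic.
Sound (3): it's the actual ambient sound of the location, so diegetic.
Only (1) is non-diegetic.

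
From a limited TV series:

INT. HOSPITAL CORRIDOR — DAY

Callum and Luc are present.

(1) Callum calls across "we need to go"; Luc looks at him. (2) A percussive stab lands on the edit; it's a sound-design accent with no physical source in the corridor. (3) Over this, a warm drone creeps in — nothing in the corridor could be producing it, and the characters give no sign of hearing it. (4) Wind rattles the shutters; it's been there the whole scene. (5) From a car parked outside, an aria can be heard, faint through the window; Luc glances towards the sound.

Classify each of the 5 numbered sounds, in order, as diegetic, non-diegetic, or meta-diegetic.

Sound (1): Callum is a character speaking aloud in the scene, so diegetic.
(2) is non-diegetic: an editorial stinger — it belongs to the cut, not the story world.
(3) is non-diegetic: it has no source in the story world and no character can hear it — it's underscore.
(4) is diegetic: it's the actual ambient sound of the location.
(5) is diegetic: it's coming from a car parked outside — a location within the story world — and Luc reacts.

diegetic, non-diegetic, non-diegetic, diegetic, diegetic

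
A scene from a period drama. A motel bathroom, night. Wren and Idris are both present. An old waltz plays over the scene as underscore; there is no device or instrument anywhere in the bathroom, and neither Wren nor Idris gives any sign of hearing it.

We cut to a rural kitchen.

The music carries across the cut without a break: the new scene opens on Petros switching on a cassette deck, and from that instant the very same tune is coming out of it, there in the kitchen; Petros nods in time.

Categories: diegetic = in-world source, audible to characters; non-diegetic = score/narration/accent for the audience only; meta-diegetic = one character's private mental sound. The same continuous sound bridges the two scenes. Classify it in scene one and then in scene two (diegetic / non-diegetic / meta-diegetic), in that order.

Scene one: there's no in-world source anywhere and no character hears it — underscore for the audience only → non-diegetic.
Scene two: once Petros turns on a cassette deck, the music has a real source in the story world and Petros reacts to it → diegetic.

non-diegetic, diegetic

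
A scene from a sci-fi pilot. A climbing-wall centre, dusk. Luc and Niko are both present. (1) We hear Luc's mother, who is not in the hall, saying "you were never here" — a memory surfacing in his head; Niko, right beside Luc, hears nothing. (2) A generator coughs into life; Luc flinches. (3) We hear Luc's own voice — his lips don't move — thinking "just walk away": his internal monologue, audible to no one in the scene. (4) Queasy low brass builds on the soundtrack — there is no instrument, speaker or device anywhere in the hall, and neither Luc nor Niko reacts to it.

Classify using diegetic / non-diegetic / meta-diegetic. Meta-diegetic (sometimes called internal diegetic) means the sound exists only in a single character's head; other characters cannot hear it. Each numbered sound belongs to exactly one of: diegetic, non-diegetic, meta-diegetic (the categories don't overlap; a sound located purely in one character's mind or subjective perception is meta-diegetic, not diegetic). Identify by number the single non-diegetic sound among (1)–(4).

(1) is meta-diegetic: a remembered line, private to Luc — not present in the room, not audible to Niko.
(2) an in-world source (a generator); characters could hear it → diegetic.
(3) is meta-diegetic: Luc's thought-voice: a private mental sound no other character can hear.
(4) nothing in the hall produces it and the characters don't hear it — pure soundtrack → non-diegetic.
Only (4) is non-diegetic.

4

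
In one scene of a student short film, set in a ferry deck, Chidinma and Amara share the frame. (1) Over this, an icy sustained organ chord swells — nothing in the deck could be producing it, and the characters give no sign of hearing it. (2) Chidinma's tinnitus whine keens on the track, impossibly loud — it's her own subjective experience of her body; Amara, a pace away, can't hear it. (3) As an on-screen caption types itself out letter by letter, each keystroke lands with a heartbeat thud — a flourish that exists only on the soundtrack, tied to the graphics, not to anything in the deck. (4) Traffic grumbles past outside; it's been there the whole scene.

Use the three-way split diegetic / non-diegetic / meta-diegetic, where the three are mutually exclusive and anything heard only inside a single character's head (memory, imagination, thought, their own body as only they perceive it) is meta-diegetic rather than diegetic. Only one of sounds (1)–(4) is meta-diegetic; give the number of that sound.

2

(1) nothing in the deck produces it and the characters don't hear it — pure soundtrack → non-diegetic.
(2) is meta-diegetic: a subjective body sound — Chidinma's private perception, inaudible to Amara.
(3) is non-diegetic: sound married to a title/caption — outside the diegesis by definition.
Sound (4): it's the actual ambient sound of the location, so diegetic.
Only (2) is meta-diegetic.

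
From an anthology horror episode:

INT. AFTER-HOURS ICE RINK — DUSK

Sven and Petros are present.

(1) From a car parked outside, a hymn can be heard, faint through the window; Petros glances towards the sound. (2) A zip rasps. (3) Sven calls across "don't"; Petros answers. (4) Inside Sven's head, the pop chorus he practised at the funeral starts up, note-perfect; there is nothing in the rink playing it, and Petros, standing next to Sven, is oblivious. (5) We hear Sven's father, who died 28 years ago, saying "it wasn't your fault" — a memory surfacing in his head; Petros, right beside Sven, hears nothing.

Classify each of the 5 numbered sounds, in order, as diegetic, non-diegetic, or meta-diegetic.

diegetic, diegetic, diegetic, meta-diegetic, meta-diegetic

(1) is diegetic: off-screen diegetic: the source is out of frame but still in the story's space.
(2) is diegetic: the sound comes from a zip physically present in the location.
(3) on-screen dialogue — Sven speaks and Petros is there to hear → diegetic.
(4) the music is a memory playing inside Sven's mind alone; no real-world source, Petros can't hear it → meta-diegetic.
Sound (5): it's Sven's recollection rendered as sound; the other character can't hear it, so meta-diegetic.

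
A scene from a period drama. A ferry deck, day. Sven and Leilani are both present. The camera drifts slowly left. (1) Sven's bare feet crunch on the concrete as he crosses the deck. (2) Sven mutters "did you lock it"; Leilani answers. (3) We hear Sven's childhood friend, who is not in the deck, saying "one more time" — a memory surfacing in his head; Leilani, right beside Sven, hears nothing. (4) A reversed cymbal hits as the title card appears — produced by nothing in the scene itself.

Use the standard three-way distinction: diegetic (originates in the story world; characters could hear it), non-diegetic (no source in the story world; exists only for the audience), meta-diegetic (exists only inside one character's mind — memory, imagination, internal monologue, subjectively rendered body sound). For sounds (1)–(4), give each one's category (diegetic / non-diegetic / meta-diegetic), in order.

diegetic, diegetic, meta-diegetic, non-diegetic

(1) is diegetic: it's the physical sound of Sven moving in the space.
(2) on-screen dialogue — Sven speaks and Leilani is there to hear → diegetic.
(3) it's Sven's recollection rendered as sound; the other character can't hear it → meta-diegetic.
(4) is non-diegetic: an editorial stinger — it belongs to the cut, not the story world.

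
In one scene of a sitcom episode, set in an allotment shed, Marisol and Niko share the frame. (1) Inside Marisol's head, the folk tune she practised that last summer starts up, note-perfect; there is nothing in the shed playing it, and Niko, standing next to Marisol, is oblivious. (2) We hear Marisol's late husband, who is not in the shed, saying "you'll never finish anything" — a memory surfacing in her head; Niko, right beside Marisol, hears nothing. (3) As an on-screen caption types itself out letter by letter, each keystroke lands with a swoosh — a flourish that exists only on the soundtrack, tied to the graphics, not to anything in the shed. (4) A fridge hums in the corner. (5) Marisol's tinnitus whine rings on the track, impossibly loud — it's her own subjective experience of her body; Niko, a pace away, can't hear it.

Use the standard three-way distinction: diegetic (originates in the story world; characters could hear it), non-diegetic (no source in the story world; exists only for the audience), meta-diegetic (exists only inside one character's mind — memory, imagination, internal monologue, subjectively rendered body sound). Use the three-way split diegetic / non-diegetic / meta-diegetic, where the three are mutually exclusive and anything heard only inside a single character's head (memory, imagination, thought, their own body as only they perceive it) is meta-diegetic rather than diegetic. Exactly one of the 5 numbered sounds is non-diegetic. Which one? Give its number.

3

(1) is meta-diegetic: the music is a memory playing inside Marisol's mind alone; no real-world source, Niko can't hear it.
Sound (2): a remembered line, private to Marisol — not present in the room, not audible to Niko, so meta-diegetic.
Sound (3): it accompanies on-screen graphics, not anything inside the story world, so non-diegetic.
(4) is diegetic: ambient/room sound belonging to the story's physical space.
(5) is meta-diegetic: point-of-audition from inside Marisol's body; not a sound in the room.
Only (3) is non-diegetic.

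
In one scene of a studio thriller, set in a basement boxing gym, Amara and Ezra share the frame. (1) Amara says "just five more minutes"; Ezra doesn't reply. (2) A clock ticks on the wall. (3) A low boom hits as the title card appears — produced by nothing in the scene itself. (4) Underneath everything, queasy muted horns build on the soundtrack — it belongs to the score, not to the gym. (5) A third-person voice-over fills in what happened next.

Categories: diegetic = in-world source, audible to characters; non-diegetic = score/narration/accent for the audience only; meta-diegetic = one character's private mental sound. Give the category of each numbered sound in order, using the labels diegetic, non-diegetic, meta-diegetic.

(1) is diegetic: Amara is a character speaking aloud in the scene.
(2) an in-world source (a clock); characters could hear it → diegetic.
(3) an editorial stinger — it belongs to the cut, not the story world → non-diegetic.
(4) score with no on-screen or off-screen source; it exists for the audience alone → non-diegetic.
(5) is non-diegetic: commentary laid over the scene from outside the fiction.

diegetic, diegetic, non-diegetic, non-diegetic, non-diegetic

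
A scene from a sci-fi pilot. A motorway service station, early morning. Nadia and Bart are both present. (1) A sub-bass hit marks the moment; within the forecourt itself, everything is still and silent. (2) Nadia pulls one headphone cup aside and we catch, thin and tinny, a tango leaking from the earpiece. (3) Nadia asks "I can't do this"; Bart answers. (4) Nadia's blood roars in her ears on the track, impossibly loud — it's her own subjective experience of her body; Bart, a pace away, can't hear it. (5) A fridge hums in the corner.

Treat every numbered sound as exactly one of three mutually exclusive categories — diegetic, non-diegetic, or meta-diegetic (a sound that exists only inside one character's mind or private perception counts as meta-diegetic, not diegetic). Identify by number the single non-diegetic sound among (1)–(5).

1

(1) is non-diegetic: it's a sound-design accent with no in-world source; no one in the scene can hear it.
(2) the earpiece is a real device on Nadia's head — source music → diegetic.
(3) is diegetic: on-screen dialogue — Nadia speaks and Bart is there to hear.
(4) a subjective body sound — Nadia's private perception, inaudible to Bart → meta-diegetic.
Sound (5): it's the actual ambient sound of the location, so diegetic.
Only (1) is non-diegetic.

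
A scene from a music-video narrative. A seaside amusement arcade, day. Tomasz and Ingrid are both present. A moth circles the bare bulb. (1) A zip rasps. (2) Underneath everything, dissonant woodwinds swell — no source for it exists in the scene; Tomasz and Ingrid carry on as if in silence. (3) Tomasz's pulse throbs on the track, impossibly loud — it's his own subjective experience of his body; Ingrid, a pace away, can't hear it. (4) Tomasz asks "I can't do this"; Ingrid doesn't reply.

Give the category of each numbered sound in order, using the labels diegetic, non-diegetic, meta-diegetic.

diegetic, non-diegetic, meta-diegetic, diegetic

(1) is diegetic: an in-world source (a zip); characters could hear it.
(2) nothing in the arcade produces it and the characters don't hear it — pure soundtrack → non-diegetic.
Sound (3): it's Tomasz's internal bodily sensation rendered as sound; only Tomasz 'hears' it, so meta-diegetic.
(4) is diegetic: on-screen dialogue — Tomasz speaks and Ingrid is there to hear.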